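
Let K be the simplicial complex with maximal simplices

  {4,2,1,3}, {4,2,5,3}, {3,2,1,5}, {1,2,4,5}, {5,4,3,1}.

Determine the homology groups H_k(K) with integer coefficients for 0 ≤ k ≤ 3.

Fix the vertex order 1 < 2 < 3 < 4 < 5 and write every simplex with vertices in increasing order. Then dim K = 3 and the simplices of K are:

  0-simplices (5): [1], [2], [3], [4], [5]
  1-simplices (10): [1,2], [1,3], [1,4], [1,5], [2,3], [2,4], [2,5], [3,4], [3,5], [4,5]
  2-simplices (10): [1,2,3], [1,2,4], [1,2,5], [1,3,4], [1,3,5], [1,4,5], [2,3,4], [2,3,5], [2,4,5], [3,4,5]
  3-simplices (5): [1,2,3,4], [1,2,3,5], [1,2,4,5], [1,3,4,5], [2,3,4,5]

giving chain groups C_0 ≅ Z^5, C_1 ≅ Z^10, C_2 ≅ Z^10, C_3 ≅ Z^5.

∂_1: C_1 → C_0 is given by ∂[p,q] = [q] − [p].
The resulting 5×10 matrix has rank 4, and its Smith normal form has invariant factors (1,1,1,1).

∂_2: C_2 → C_1 maps a triangle to the signed sum of its edges. For instance
  ∂[1,3,4] = [3,4] − [1,4] + [1,3],
  ∂[2,4,5] = [4,5] − [2,5] + [2,4].
As a 10×10 matrix over Z this has rank 6, with invariant factors (1,1,1,1,1,1).

Boundary ∂_3: C_3 → C_2 sends each 3-simplex σ to the alternating sum Σ_i (−1)^i (σ with its i-th vertex removed). For instance
  ∂[1,2,4,5] = [2,4,5] − [1,4,5] + [1,2,5] − [1,2,4],
  ∂[1,2,3,4] = [2,3,4] − [1,3,4] + [1,2,4] − [1,2,3].
The resulting 10×5 matrix has rank 4, and its Smith normal form has invariant factors (1,1,1,1).

Computing H_k = (kernel of ∂_k) / (image of ∂_{k+1}):

  H_0: rank C_0 − rank ∂_1 = 5 − 4 = 1, and the invariant factors of ∂_1 are all 1, so H_0 = Z.
  H_1: rank ker ∂_1 − rank ∂_2 = (10 − 4) − 6 = 0, and the invariant factors of ∂_2 are all 1, so H_1 = 0.
  H_2: rank ker ∂_2 − rank ∂_3 = (10 − 6) − 4 = 0, and the invariant factors of ∂_3 are all 1, so H_2 = 0.
  H_3: rank ker ∂_3 − rank ∂_4 = (5 − 4) − 0 = 1, and there is no ∂_4, so H_3 = Z.

As a check, the Euler characteristic is 5 − 10 + 10 − 5 = 0, which agrees with 1 − 0 + 0 − 1 = 0.

H_0 = Z,  H_1 = 0,  H_2 = 0,  H_3 = Z.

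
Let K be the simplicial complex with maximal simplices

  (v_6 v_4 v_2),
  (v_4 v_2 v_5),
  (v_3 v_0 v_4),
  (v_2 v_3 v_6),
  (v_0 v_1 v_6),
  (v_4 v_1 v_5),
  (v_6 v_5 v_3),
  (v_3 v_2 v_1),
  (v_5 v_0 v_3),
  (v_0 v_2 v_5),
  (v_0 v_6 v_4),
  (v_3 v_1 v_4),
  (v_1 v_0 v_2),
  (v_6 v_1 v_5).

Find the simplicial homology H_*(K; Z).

Order the vertices as v_0 < v_1 < v_2 < v_3 < v_4 < v_5 < v_6. Listing each simplex with vertices in this order, K has dimension 2 with simplices:

  0-simplices (7): [v_0], [v_1], [v_2], [v_3], [v_4], [v_5], [v_6]
  1-simplices (21): (21 of them)
  2-simplices (14): (14 of them)

giving chain groups C_0 ≅ Z^7, C_1 ≅ Z^21, C_2 ≅ Z^14.

The boundary map ∂_1: C_1 → C_0 maps an edge to its endpoints' difference, ∂[p,q] = q − p.
As a 7×21 matrix over Z this has rank 6, with invariant factors (1,1,1,1,1,1).

∂_2: C_2 → C_1 acts by ∂[p,q,r] = [q,r] − [p,r] + [p,q]. For instance
  ∂[v_1,v_4,v_5] = [v_4,v_5] − [v_1,v_5] + [v_1,v_4],
  ∂[v_2,v_4,v_6] = [v_4,v_6] − [v_2,v_6] + [v_2,v_4].
The 21×14 boundary matrix has rank 13 and Smith normal form diag(1,1,1,1,1,1,1,1,1,1,1,1,1).

Reading off H_k = ker ∂_k / im ∂_{k+1}:

  H_0: rank C_0 − rank ∂_1 = 7 − 6 = 1, and the invariant factors of ∂_1 are all 1, so H_0 ≅ Z.
  H_1: rank ker ∂_1 − rank ∂_2 = (21 − 6) − 13 = 2, and the invariant factors of ∂_2 are all 1, so H_1 ≅ Z^2.
  H_2: rank ker ∂_2 − rank ∂_3 = (14 − 13) − 0 = 1, and there is no ∂_3, so H_2 ≅ Z.

H_0 = Z,  H_1 = Z^2,  H_2 = Z.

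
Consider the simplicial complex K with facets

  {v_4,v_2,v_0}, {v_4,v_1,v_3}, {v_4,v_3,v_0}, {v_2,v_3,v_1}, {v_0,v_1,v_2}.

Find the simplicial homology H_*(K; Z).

Take the total order v_0 < v_1 < v_2 < v_3 < v_4 on the vertex set. Then K (dimension 2) consists of the simplices:

  0-simplices (5): [v_0], [v_1], [v_2], [v_3], [v_4]
  1-simplices (10): [v_0,v_1], [v_0,v_2], [v_0,v_3], [v_0,v_4], [v_1,v_2], [v_1,v_3], [v_1,v_4], [v_2,v_3], [v_2,v_4], [v_3,v_4]
  2-simplices (5): [v_0,v_1,v_2], [v_0,v_2,v_4], [v_0,v_3,v_4], [v_1,v_2,v_3], [v_1,v_3,v_4]

giving chain groups C_0 ≅ Z^5, C_1 ≅ Z^10, C_2 ≅ Z^5.

Boundary ∂_1: C_1 → C_0 sends each edge [p,q] (with p < q) to q − p.
The resulting 5×10 matrix has rank 4, and its Smith normal form has invariant factors (1,1,1,1).

Boundary ∂_2: C_2 → C_1 sends each 2-simplex [p,q,r] to [q,r] − [p,r] + [p,q]. For instance
  ∂[v_0,v_2,v_4] = [v_2,v_4] − [v_0,v_4] + [v_0,v_2],
  ∂[v_1,v_3,v_4] = [v_3,v_4] − [v_1,v_4] + [v_1,v_3].
The resulting 10×5 matrix has rank 5, and its Smith normal form has invariant factors (1,1,1,1,1).

Computing H_k = (kernel of ∂_k) / (image of ∂_{k+1}):

  H_0: rank C_0 − rank ∂_1 = 5 − 4 = 1, and the invariant factors of ∂_1 are all 1, so H_0 = Z.
  H_1: rank ker ∂_1 − rank ∂_2 = (10 − 4) − 5 = 1, and the invariant factors of ∂_2 are all 1, so H_1 = Z.
  H_2: rank ker ∂_2 − rank ∂_3 = (5 − 5) − 0 = 0, and there is no ∂_3, so H_2 = 0.

(K is a triangulation of the Möbius band.)

H_0 = Z,  H_1 = Z,  H_2 = 0.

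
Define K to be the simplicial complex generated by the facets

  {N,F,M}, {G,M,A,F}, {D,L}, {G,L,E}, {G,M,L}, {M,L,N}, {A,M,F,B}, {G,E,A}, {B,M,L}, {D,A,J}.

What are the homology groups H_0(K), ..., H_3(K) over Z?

H_0 ≅ Z,  H_1 ≅ Z,  H_2 = 0,  H_3 = 0.

Take the total order A < B < D < E < F < G < J < L < M < N on the vertex set. Then K (dimension 3) consists of the simplices:

  0-simplices (10): A, B, D, E, F, G, J, L, M, N
  1-simplices (22): AB, AD, AE, AF, AG, AJ, AM, BF, BL, BM, DJ, DL, EG, EL, FG, FM, FN, GL, GM, LM, LN, MN
  2-simplices (14): ABF, ABM, ADJ, AEG, AFG, AFM, AGM, BFM, BLM, EGL, FGM, FMN, GLM, LMN
  3-simplices (2): ABFM, AFGM

Hence C_0 ≅ Z^10, C_1 ≅ Z^22, C_2 ≅ Z^14, C_3 ≅ Z^2.

The boundary map ∂_1: C_1 → C_0 is given by ∂[p,q] = [q] − [p].
The 10×22 boundary matrix has rank 9 and Smith normal form diag(1,1,1,1,1,1,1,1,1).

Boundary ∂_2: C_2 → C_1 sends each 2-simplex [p,q,r] to [q,r] − [p,r] + [p,q]. For instance
  ∂BLM = LM − BM + BL,
  ∂AEG = EG − AG + AE.
This gives a 22×14 integer matrix of rank 12; reducing to Smith normal form yields diagonal entries (1,1,1,1,1,1,1,1,1,1,1,1).

The boundary map ∂_3: C_3 → C_2 sends each 3-simplex σ to the alternating sum Σ_i (−1)^i (σ with its i-th vertex removed). For instance
  ∂AFGM = FGM − AGM + AFM − AFG,
  ∂ABFM = BFM − AFM + ABM − ABF.
This gives a 14×2 integer matrix of rank 2; reducing to Smith normal form yields diagonal entries (1,1).

Now H_k = ker ∂_k / im ∂_{k+1}, so:

  H_0: rank C_0 − rank ∂_1 = 10 − 9 = 1, and the invariant factors of ∂_1 are all 1, so H_0 ≅ Z.
  H_1: rank ker ∂_1 − rank ∂_2 = (22 − 9) − 12 = 1, and the invariant factors of ∂_2 are all 1, so H_1 ≅ Z.
  H_2: rank ker ∂_2 − rank ∂_3 = (14 − 12) − 2 = 0, and the invariant factors of ∂_3 are all 1, so H_2 ≅ 0.
  H_3: rank ker ∂_3 − rank ∂_4 = (2 − 2) − 0 = 0, and there is no ∂_4, so H_3 ≅ 0.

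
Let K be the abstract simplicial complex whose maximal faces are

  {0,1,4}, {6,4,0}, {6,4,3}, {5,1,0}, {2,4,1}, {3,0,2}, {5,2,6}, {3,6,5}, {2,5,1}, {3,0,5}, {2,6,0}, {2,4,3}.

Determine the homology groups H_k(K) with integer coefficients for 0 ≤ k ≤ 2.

H_0 = Z,  H_1 = Z/2Z,  H_2 = 0.

Take the total order 0 < 1 < 2 < 3 < 4 < 5 < 6 on the vertex set. Then K (dimension 2) consists of the simplices:

  0-simplices (7): [0], [1], [2], [3], [4], [5], [6]
  1-simplices (18): [0,1], [0,2], [0,3], [0,4], [0,5], [0,6], [1,2], [1,4], [1,5], [2,3], [2,4], [2,5], [2,6], [3,4], [3,5], [3,6], [4,6], [5,6]
  2-simplices (12): [0,1,4], [0,1,5], [0,2,3], [0,2,6], [0,3,5], [0,4,6], [1,2,4], [1,2,5], [2,3,4], [2,5,6], [3,4,6], [3,5,6]

giving chain groups C_0 ≅ Z^7, C_1 ≅ Z^18, C_2 ≅ Z^12.

The boundary map ∂_1: C_1 → C_0 sends each edge [p,q] (with p < q) to q − p.
The resulting 7×18 matrix has rank 6, and its Smith normal form has invariant factors (1,1,1,1,1,1).

The boundary map ∂_2: C_2 → C_1 sends each 2-simplex [p,q,r] to [q,r] − [p,r] + [p,q]. For instance
  ∂[2,3,4] = [3,4] − [2,4] + [2,3],
  ∂[3,4,6] = [4,6] − [3,6] + [3,4].
As a 18×12 matrix over Z this has rank 12, with invariant factors (1,1,1,1,1,1,1,1,1,1,1,2).

From H_k ≅ ker(∂_k) / im(∂_{k+1}) we obtain:

  H_0: rank C_0 − rank ∂_1 = 7 − 6 = 1, and the invariant factors of ∂_1 are all 1, so H_0 ≅ Z.
  H_1: rank ker ∂_1 − rank ∂_2 = (18 − 6) − 12 = 0, and ∂_2 has invariant factor 2 > 1, so H_1 ≅ Z/2Z.
  H_2: rank ker ∂_2 − rank ∂_3 = (12 − 12) − 0 = 0, and there is no ∂_3, so H_2 ≅ 0.

As a check, the Euler characteristic is 7 − 18 + 12 = 1, which agrees with 1 − 0 + 0 = 1.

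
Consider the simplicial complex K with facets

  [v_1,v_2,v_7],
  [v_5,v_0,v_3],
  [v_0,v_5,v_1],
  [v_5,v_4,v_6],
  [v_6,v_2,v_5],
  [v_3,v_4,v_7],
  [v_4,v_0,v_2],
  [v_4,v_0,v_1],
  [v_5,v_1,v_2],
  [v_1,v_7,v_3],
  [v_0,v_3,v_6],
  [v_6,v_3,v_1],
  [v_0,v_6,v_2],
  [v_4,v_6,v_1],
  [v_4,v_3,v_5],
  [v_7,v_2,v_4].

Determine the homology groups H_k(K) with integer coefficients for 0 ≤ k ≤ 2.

Take the total order v_0 < v_1 < v_2 < v_3 < v_4 < v_5 < v_6 < v_7 on the vertex set. Then K (dimension 2) consists of the simplices:

  0-simplices (8): [v_0], [v_1], [v_2], [v_3], [v_4], [v_5], [v_6], [v_7]
  1-simplices (24): (24 of them)
  2-simplices (16): (16 of them)

so the chain groups are C_0 ≅ Z^8, C_1 ≅ Z^24, C_2 ≅ Z^16.

∂_1: C_1 → C_0 maps an edge to its endpoints' difference, ∂[p,q] = q − p.
The resulting 8×24 matrix has rank 7, and its Smith normal form has invariant factors (1,1,1,1,1,1,1).

The boundary map ∂_2: C_2 → C_1 sends each 2-simplex [p,q,r] to [q,r] − [p,r] + [p,q]. For instance
  ∂[v_2,v_4,v_7] = [v_4,v_7] − [v_2,v_7] + [v_2,v_4],
  ∂[v_2,v_5,v_6] = [v_5,v_6] − [v_2,v_6] + [v_2,v_5].
The resulting 24×16 matrix has rank 15, and its Smith normal form has invariant factors (1,1,1,1,1,1,1,1,1,1,1,1,1,1,1).

Now H_k = ker ∂_k / im ∂_{k+1}, so:

  H_0: rank C_0 − rank ∂_1 = 8 − 7 = 1, and the invariant factors of ∂_1 are all 1, so H_0 ≅ Z.
  H_1: rank ker ∂_1 − rank ∂_2 = (24 − 7) − 15 = 2, and the invariant factors of ∂_2 are all 1, so H_1 ≅ Z^2.
  H_2: rank ker ∂_2 − rank ∂_3 = (16 − 15) − 0 = 1, and there is no ∂_3, so H_2 ≅ Z.

As a check, the Euler characteristic is 8 − 24 + 16 = 0, which agrees with 1 − 2 + 1 = 0.
(K is a triangulation of the torus T^2.)

H_0 = Z,  H_1 = Z^2,  H_2 = Z.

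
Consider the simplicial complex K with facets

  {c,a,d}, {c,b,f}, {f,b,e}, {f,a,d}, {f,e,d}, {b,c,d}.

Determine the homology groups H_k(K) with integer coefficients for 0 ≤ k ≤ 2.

Take the total order a < b < c < d < e < f on the vertex set. Then K (dimension 2) consists of the simplices:

  0-simplices (6): a, b, c, d, e, f
  1-simplices (12): ac, ad, af, bc, bd, be, bf, cd, cf, de, df, ef
  2-simplices (6): acd, adf, bcd, bcf, bef, def

giving chain groups C_0 ≅ Z^6, C_1 ≅ Z^12, C_2 ≅ Z^6.

∂_1: C_1 → C_0 maps an edge to its endpoints' difference, ∂[p,q] = q − p.
The resulting 6×12 matrix has rank 5, and its Smith normal form has invariant factors (1,1,1,1,1).

∂_2: C_2 → C_1 maps a triangle to the signed sum of its edges. For instance
  ∂acd = cd − ad + ac,
  ∂bcd = cd − bd + bc.
The resulting 12×6 matrix has rank 6, and its Smith normal form has invariant factors (1,1,1,1,1,1).

Reading off H_k = ker ∂_k / im ∂_{k+1}:

  H_0: rank C_0 − rank ∂_1 = 6 − 5 = 1, and the invariant factors of ∂_1 are all 1, so H_0 ≅ Z.
  H_1: rank ker ∂_1 − rank ∂_2 = (12 − 5) − 6 = 1, and the invariant factors of ∂_2 are all 1, so H_1 ≅ Z.
  H_2: rank ker ∂_2 − rank ∂_3 = (6 − 6) − 0 = 0, and there is no ∂_3, so H_2 ≅ 0.

H_0 ≅ Z,  H_1 ≅ Z,  H_2 = 0.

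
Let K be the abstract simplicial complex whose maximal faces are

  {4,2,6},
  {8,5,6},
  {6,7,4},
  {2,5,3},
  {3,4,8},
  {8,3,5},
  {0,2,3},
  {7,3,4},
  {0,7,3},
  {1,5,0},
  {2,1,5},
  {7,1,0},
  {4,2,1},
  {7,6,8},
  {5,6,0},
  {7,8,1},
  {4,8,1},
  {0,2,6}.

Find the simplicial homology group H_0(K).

We work with the vertex ordering 0 < 1 < 2 < 3 < 4 < 5 < 6 < 7 < 8. The simplices of K, each written with vertices in increasing order, are:

  0-simplices (9): [0], [1], [2], [3], [4], [5], [6], [7], [8]
  1-simplices (27): (27 of them)
  2-simplices (18): [0,1,5], [0,1,7], [0,2,3], [0,2,6], [0,3,7], [0,5,6], [1,2,4], [1,2,5], [1,4,8], [1,7,8], [2,3,5], [2,4,6], [3,4,7], [3,4,8], [3,5,8], [4,6,7], [5,6,8], [6,7,8]

giving chain groups C_0 ≅ Z^9, C_1 ≅ Z^27, C_2 ≅ Z^18.

Boundary ∂_1: C_1 → C_0 is given by ∂[p,q] = [q] − [p].
The resulting 9×27 matrix has rank 8, and its Smith normal form has invariant factors (1,1,1,1,1,1,1,1).

∂_2: C_2 → C_1 sends each 2-simplex [p,q,r] to [q,r] − [p,r] + [p,q]. For instance
  ∂[5,6,8] = [6,8] − [5,8] + [5,6],
  ∂[0,1,5] = [1,5] − [0,5] + [0,1].
This gives a 27×18 integer matrix of rank 18; reducing to Smith normal form yields diagonal entries (1,1,1,1,1,1,1,1,1,1,1,1,1,1,1,1,1,2).

Now H_k = ker ∂_k / im ∂_{k+1}, so:

  H_0: rank C_0 − rank ∂_1 = 9 − 8 = 1, and the invariant factors of ∂_1 are all 1, so H_0 = Z.

H_0 = Z.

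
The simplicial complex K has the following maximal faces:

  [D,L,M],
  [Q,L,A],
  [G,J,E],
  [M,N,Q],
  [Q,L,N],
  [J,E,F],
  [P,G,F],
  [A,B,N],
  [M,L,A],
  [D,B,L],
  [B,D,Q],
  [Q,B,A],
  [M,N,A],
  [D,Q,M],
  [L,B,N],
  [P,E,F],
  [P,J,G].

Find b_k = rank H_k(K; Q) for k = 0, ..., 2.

b_0 = 2, b_1 = 1, b_2 = 0.

Order the vertices as A < B < D < E < F < G < J < L < M < N < P < Q. Listing each simplex with vertices in this order, K has dimension 2 with simplices:

  0-simplices (12): A, B, D, E, F, G, J, L, M, N, P, Q
  1-simplices (28): AB, AL, AM, AN, AQ, BD, BL, BN, BQ, DL, DM, DQ, EF, EG, EJ, EP, FG, FJ, FP, GJ, GP, JP, LM, LN, LQ, MN, MQ, NQ
  2-simplices (17): ABN, ABQ, ALM, ALQ, AMN, BDL, BDQ, BLN, DLM, DMQ, EFJ, EFP, EGJ, FGP, GJP, LNQ, MNQ

so the chain groups are C_0 ≅ Z^12, C_1 ≅ Z^28, C_2 ≅ Z^17.

Boundary ∂_1: C_1 → C_0 is given by ∂[p,q] = [q] − [p]. For instance
  ∂GP = P − G.
This gives a 12×28 integer matrix of rank 10; reducing to Smith normal form yields diagonal entries (1,1,1,1,1,1,1,1,1,1).

The boundary map ∂_2: C_2 → C_1 acts by ∂[p,q,r] = [q,r] − [p,r] + [p,q]. For instance
  ∂ALQ = LQ − AQ + AL,
  ∂MNQ = NQ − MQ + MN.
This gives a 28×17 integer matrix of rank 17; reducing to Smith normal form yields diagonal entries (1,1,1,1,1,1,1,1,1,1,1,1,1,1,1,1,2).

Reading off H_k = ker ∂_k / im ∂_{k+1}:

  H_0: rank C_0 − rank ∂_1 = 12 − 10 = 2, and the invariant factors of ∂_1 are all 1, so H_0 ≅ Z^2.
  H_1: rank ker ∂_1 − rank ∂_2 = (28 − 10) − 17 = 1, and ∂_2 has invariant factor 2 > 1, so H_1 ≅ Z ⊕ Z/2.
  H_2: rank ker ∂_2 − rank ∂_3 = (17 − 17) − 0 = 0, and there is no ∂_3, so H_2 ≅ 0.

Hence the Betti numbers are b_0 = 2, b_1 = 1, b_2 = 0.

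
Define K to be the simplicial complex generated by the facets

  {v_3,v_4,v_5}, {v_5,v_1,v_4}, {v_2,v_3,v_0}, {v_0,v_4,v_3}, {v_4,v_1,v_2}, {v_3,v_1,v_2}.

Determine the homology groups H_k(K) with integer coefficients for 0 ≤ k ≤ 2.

H_0 = Z,  H_1 = Z,  H_2 = 0.

Order the vertices as v_0 < v_1 < v_2 < v_3 < v_4 < v_5. Listing each simplex with vertices in this order, K has dimension 2 with simplices:

  0-simplices (6): [v_0], [v_1], [v_2], [v_3], [v_4], [v_5]
  1-simplices (12): [v_0,v_2], [v_0,v_3], [v_0,v_4], [v_1,v_2], [v_1,v_3], [v_1,v_4], [v_1,v_5], [v_2,v_3], [v_2,v_4], [v_3,v_4], [v_3,v_5], [v_4,v_5]
  2-simplices (6): [v_0,v_2,v_3], [v_0,v_3,v_4], [v_1,v_2,v_3], [v_1,v_2,v_4], [v_1,v_4,v_5], [v_3,v_4,v_5]

so the chain groups are C_0 ≅ Z^6, C_1 ≅ Z^12, C_2 ≅ Z^6.

∂_1: C_1 → C_0 is given by ∂[p,q] = [q] − [p]. For instance
  ∂[v_0,v_3] = [v_3] − [v_0].
This gives a 6×12 integer matrix of rank 5; reducing to Smith normal form yields diagonal entries (1,1,1,1,1).

Boundary ∂_2: C_2 → C_1 maps a triangle to the signed sum of its edges. For instance
  ∂[v_1,v_2,v_4] = [v_2,v_4] − [v_1,v_4] + [v_1,v_2],
  ∂[v_0,v_2,v_3] = [v_2,v_3] − [v_0,v_3] + [v_0,v_2].
The resulting 12×6 matrix has rank 6, and its Smith normal form has invariant factors (1,1,1,1,1,1).

Now H_k = ker ∂_k / im ∂_{k+1}, so:

  H_0: rank C_0 − rank ∂_1 = 6 − 5 = 1, and the invariant factors of ∂_1 are all 1, so H_0 = Z.
  H_1: rank ker ∂_1 − rank ∂_2 = (12 − 5) − 6 = 1, and the invariant factors of ∂_2 are all 1, so H_1 = Z.
  H_2: rank ker ∂_2 − rank ∂_3 = (6 − 6) − 0 = 0, and there is no ∂_3, so H_2 = 0.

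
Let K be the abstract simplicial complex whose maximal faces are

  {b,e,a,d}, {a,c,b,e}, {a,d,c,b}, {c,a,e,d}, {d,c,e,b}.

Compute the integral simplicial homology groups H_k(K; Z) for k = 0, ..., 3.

H_0 = Z,  H_1 = 0,  H_2 = 0,  H_3 = Z.

Order the vertices as a < b < c < d < e. Listing each simplex with vertices in this order, K has dimension 3 with simplices:

  0-simplices (5): a, b, c, d, e
  1-simplices (10): ab, ac, ad, ae, bc, bd, be, cd, ce, de
  2-simplices (10): abc, abd, abe, acd, ace, ade, bcd, bce, bde, cde
  3-simplices (5): abcd, abce, abde, acde, bcde

so the chain groups are C_0 ≅ Z^5, C_1 ≅ Z^10, C_2 ≅ Z^10, C_3 ≅ Z^5.

The boundary map ∂_1: C_1 → C_0 is given by ∂[p,q] = [q] − [p]. For instance
  ∂bc = c − b.
The resulting 5×10 matrix has rank 4, and its Smith normal form has invariant factors (1,1,1,1).

∂_2: C_2 → C_1 maps a triangle to the signed sum of its edges. For instance
  ∂bde = de − be + bd,
  ∂bcd = cd − bd + bc.
This gives a 10×10 integer matrix of rank 6; reducing to Smith normal form yields diagonal entries (1,1,1,1,1,1).

∂_3: C_3 → C_2 sends each 3-simplex σ to the alternating sum Σ_i (−1)^i (σ with its i-th vertex removed). For instance
  ∂abce = bce − ace + abe − abc,
  ∂abde = bde − ade + abe − abd.
The resulting 10×5 matrix has rank 4, and its Smith normal form has invariant factors (1,1,1,1).

Now H_k = ker ∂_k / im ∂_{k+1}, so:

  H_0: rank C_0 − rank ∂_1 = 5 − 4 = 1, and the invariant factors of ∂_1 are all 1, so H_0 = Z.
  H_1: rank ker ∂_1 − rank ∂_2 = (10 − 4) − 6 = 0, and the invariant factors of ∂_2 are all 1, so H_1 = 0.
  H_2: rank ker ∂_2 − rank ∂_3 = (10 − 6) − 4 = 0, and the invariant factors of ∂_3 are all 1, so H_2 = 0.
  H_3: rank ker ∂_3 − rank ∂_4 = (5 − 4) − 0 = 1, and there is no ∂_4, so H_3 = Z.

(K is a triangulation of the 3-sphere S^3.)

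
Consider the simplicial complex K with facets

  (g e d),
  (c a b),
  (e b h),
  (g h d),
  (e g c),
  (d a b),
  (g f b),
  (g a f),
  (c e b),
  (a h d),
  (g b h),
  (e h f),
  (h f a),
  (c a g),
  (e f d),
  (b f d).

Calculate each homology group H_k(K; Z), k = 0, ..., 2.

Fix the vertex order a < b < c < d < e < f < g < h and write every simplex with vertices in increasing order. Then dim K = 2 and the simplices of K are:

  0-simplices (8): a, b, c, d, e, f, g, h
  1-simplices (24): ab, ac, ad, af, ag, ah, bc, bd, be, bf, bg, bh, ce, cg, de, df, dg, dh, ef, eg, eh, fg, fh, gh
  2-simplices (16): abc, abd, acg, adh, afg, afh, bce, bdf, beh, bfg, bgh, ceg, def, deg, dgh, efh

so the chain groups are C_0 ≅ Z^8, C_1 ≅ Z^24, C_2 ≅ Z^16.

Boundary ∂_1: C_1 → C_0 maps an edge to its endpoints' difference, ∂[p,q] = q − p. For instance
  ∂ab = b − a.
This gives a 8×24 integer matrix of rank 7; reducing to Smith normal form yields diagonal entries (1,1,1,1,1,1,1).

∂_2: C_2 → C_1 acts by ∂[p,q,r] = [q,r] − [p,r] + [p,q]. For instance
  ∂deg = eg − dg + de,
  ∂bce = ce − be + bc.
The resulting 24×16 matrix has rank 15, and its Smith normal form has invariant factors (1,1,1,1,1,1,1,1,1,1,1,1,1,1,1).

Now H_k = ker ∂_k / im ∂_{k+1}, so:

  H_0: rank C_0 − rank ∂_1 = 8 − 7 = 1, and the invariant factors of ∂_1 are all 1, so H_0 ≅ Z.
  H_1: rank ker ∂_1 − rank ∂_2 = (24 − 7) − 15 = 2, and the invariant factors of ∂_2 are all 1, so H_1 ≅ Z^2.
  H_2: rank ker ∂_2 − rank ∂_3 = (16 − 15) − 0 = 1, and there is no ∂_3, so H_2 ≅ Z.

As a check, the Euler characteristic is 8 − 24 + 16 = 0, which agrees with 1 − 2 + 1 = 0.
(K is a triangulation of the torus T^2.)

H_0 = Z,  H_1 = Z^2,  H_2 = Z.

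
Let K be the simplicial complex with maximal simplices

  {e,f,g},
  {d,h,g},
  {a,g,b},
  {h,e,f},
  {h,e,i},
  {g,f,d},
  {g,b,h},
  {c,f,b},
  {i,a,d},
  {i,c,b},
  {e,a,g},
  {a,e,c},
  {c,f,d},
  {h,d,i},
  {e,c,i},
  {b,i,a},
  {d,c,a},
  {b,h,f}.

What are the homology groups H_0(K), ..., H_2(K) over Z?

H_0 = Z,  H_1 = Z ⊕ Z/2Z,  H_2 = 0.

K has 9 vertices, 27 edges, 18 triangles.
rank ∂_0 = 0, rank ∂_1 = 8 ⇒ b_0 = 9 − 0 − 8 = 1; all invariant factors of ∂_1 are 1 so no torsion. So H_0 ≅ Z.
rank ∂_1 = 8, rank ∂_2 = 18 ⇒ b_1 = 27 − 8 − 18 = 1; ∂_2 has invariant factor(s) [2] giving torsion. So H_1 ≅ Z ⊕ Z/2Z.
rank ∂_2 = 18, rank ∂_3 = 0 ⇒ b_2 = 18 − 18 − 0 = 0. So H_2 ≅ 0.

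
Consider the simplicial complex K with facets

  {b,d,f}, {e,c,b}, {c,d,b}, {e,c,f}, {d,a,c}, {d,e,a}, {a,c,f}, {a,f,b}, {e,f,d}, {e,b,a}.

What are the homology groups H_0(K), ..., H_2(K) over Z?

K has 6 vertices, 15 edges, 10 triangles.
rank ∂_0 = 0, rank ∂_1 = 5 ⇒ b_0 = 6 − 0 − 5 = 1; all invariant factors of ∂_1 are 1 so no torsion. So H_0 ≅ Z.
rank ∂_1 = 5, rank ∂_2 = 10 ⇒ b_1 = 15 − 5 − 10 = 0; ∂_2 has invariant factor(s) [2] giving torsion. So H_1 ≅ Z/2.
rank ∂_2 = 10, rank ∂_3 = 0 ⇒ b_2 = 10 − 10 − 0 = 0. So H_2 ≅ 0.

H_0 ≅ Z,  H_1 ≅ Z/2,  H_2 = 0.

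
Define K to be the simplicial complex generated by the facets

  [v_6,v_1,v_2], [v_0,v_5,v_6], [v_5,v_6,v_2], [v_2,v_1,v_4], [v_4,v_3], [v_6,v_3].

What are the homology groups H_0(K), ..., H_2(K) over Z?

We work with the vertex ordering v_0 < v_1 < v_2 < v_3 < v_4 < v_5 < v_6. The simplices of K, each written with vertices in increasing order, are:

  0-simplices (7): [v_0], [v_1], [v_2], [v_3], [v_4], [v_5], [v_6]
  1-simplices (11): [v_0,v_5], [v_0,v_6], [v_1,v_2], [v_1,v_4], [v_1,v_6], [v_2,v_4], [v_2,v_5], [v_2,v_6], [v_3,v_4], [v_3,v_6], [v_5,v_6]
  2-simplices (4): [v_0,v_5,v_6], [v_1,v_2,v_4], [v_1,v_2,v_6], [v_2,v_5,v_6]

so the chain groups are C_0 ≅ Z^7, C_1 ≅ Z^11, C_2 ≅ Z^4.

∂_1: C_1 → C_0 sends each edge [p,q] (with p < q) to q − p. For instance
  ∂[v_1,v_2] = [v_2] − [v_1].
As a 7×11 matrix over Z this has rank 6, with invariant factors (1,1,1,1,1,1).

The boundary map ∂_2: C_2 → C_1 maps a triangle to the signed sum of its edges. For instance
  ∂[v_1,v_2,v_4] = [v_2,v_4] − [v_1,v_4] + [v_1,v_2],
  ∂[v_1,v_2,v_6] = [v_2,v_6] − [v_1,v_6] + [v_1,v_2].
As a 11×4 matrix over Z this has rank 4, with invariant factors (1,1,1,1).

Computing H_k = (kernel of ∂_k) / (image of ∂_{k+1}):

  H_0: rank C_0 − rank ∂_1 = 7 − 6 = 1, and the invariant factors of ∂_1 are all 1, so H_0 = Z.
  H_1: rank ker ∂_1 − rank ∂_2 = (11 − 6) − 4 = 1, and the invariant factors of ∂_2 are all 1, so H_1 = Z.
  H_2: rank ker ∂_2 − rank ∂_3 = (4 − 4) − 0 = 0, and there is no ∂_3, so H_2 = 0.

As a check, the Euler characteristic is 7 − 11 + 4 = 0, which agrees with 1 − 1 + 0 = 0.

H_0 = Z,  H_1 = Z,  H_2 = 0.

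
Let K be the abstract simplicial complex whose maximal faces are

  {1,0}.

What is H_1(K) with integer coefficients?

H_1 = 0.

Fix the vertex order 0 < 1 and write every simplex with vertices in increasing order. Then dim K = 1 and the simplices of K are:

  0-simplices (2): [0], [1]
  1-simplices (1): [0,1]

giving chain groups C_0 ≅ Z^2, C_1 ≅ Z^1.

∂_1: C_1 → C_0 is given by ∂[p,q] = [q] − [p].
The resulting 2×1 matrix has rank 1, and its Smith normal form has invariant factors (1).

From H_k ≅ ker(∂_k) / im(∂_{k+1}) we obtain:

  H_1: rank ker ∂_1 − rank ∂_2 = (1 − 1) − 0 = 0, and there is no ∂_2, so H_1 = 0.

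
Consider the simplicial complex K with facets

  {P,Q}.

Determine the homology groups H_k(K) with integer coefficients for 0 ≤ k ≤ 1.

H_0 = Z,  H_1 = 0.

Take the total order P < Q on the vertex set. Then K (dimension 1) consists of the simplices:

  0-simplices (2): P, Q
  1-simplices (1): PQ

so the chain groups are C_0 ≅ Z^2, C_1 ≅ Z^1.

The boundary map ∂_1: C_1 → C_0 sends each edge [p,q] (with p < q) to q − p. For instance
  ∂PQ = Q − P.
This gives a 2×1 integer matrix of rank 1; reducing to Smith normal form yields diagonal entries (1).

Reading off H_k = ker ∂_k / im ∂_{k+1}:

  H_0: rank C_0 − rank ∂_1 = 2 − 1 = 1, and the invariant factors of ∂_1 are all 1, so H_0 = Z.
  H_1: rank ker ∂_1 − rank ∂_2 = (1 − 1) − 0 = 0, and there is no ∂_2, so H_1 = 0.

As a check, the Euler characteristic is 2 − 1 = 1, which agrees with 1 − 0 = 1.
(K is a triangulation of the 1-simplex.)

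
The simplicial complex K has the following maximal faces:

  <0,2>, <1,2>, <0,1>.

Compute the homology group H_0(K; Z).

Fix the vertex order 0 < 1 < 2 and write every simplex with vertices in increasing order. Then dim K = 1 and the simplices of K are:

  0-simplices (3): [0], [1], [2]
  1-simplices (3): [0,1], [0,2], [1,2]

Hence C_0 ≅ Z^3, C_1 ≅ Z^3.

∂_1: C_1 → C_0 maps an edge to its endpoints' difference, ∂[p,q] = q − p. For instance
  ∂[1,2] = [2] − [1].
As a 3×3 matrix over Z this has rank 2, with invariant factors (1,1).

From H_k ≅ ker(∂_k) / im(∂_{k+1}) we obtain:

  H_0: rank C_0 − rank ∂_1 = 3 − 2 = 1, and the invariant factors of ∂_1 are all 1, so H_0 ≅ Z.

H_0 = Z.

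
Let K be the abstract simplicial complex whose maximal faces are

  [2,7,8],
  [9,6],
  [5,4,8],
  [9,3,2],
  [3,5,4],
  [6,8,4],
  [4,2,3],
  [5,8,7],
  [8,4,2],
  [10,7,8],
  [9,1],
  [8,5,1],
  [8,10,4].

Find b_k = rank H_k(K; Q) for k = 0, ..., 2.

K has 10 vertices, 22 edges, 11 triangles.
rank ∂_0 = 0, rank ∂_1 = 9 ⇒ b_0 = 10 − 0 − 9 = 1; all invariant factors of ∂_1 are 1 so no torsion. So H_0 = Z.
rank ∂_1 = 9, rank ∂_2 = 11 ⇒ b_1 = 22 − 9 − 11 = 2; all invariant factors of ∂_2 are 1 so no torsion. So H_1 = Z^2.
rank ∂_2 = 11, rank ∂_3 = 0 ⇒ b_2 = 11 − 11 − 0 = 0. So H_2 = 0.

b_0 = 1, b_1 = 2, b_2 = 0.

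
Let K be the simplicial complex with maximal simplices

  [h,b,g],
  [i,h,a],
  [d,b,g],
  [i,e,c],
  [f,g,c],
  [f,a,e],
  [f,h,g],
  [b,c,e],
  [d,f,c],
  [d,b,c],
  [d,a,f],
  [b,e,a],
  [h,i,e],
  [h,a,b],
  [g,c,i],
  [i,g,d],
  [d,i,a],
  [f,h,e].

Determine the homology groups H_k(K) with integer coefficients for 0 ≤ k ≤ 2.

Fix the vertex order a < b < c < d < e < f < g < h < i and write every simplex with vertices in increasing order. Then dim K = 2 and the simplices of K are:

  0-simplices (9): a, b, c, d, e, f, g, h, i
  1-simplices (27): ab, ad, ae, af, ah, ai, bc, bd, be, bg, bh, cd, ce, cf, cg, ci, df, dg, di, ef, eh, ei, fg, fh, gh, gi, hi
  2-simplices (18): abe, abh, adf, adi, aef, ahi, bcd, bce, bdg, bgh, cdf, cei, cfg, cgi, dgi, efh, ehi, fgh

so the chain groups are C_0 ≅ Z^9, C_1 ≅ Z^27, C_2 ≅ Z^18.

∂_1: C_1 → C_0 is given by ∂[p,q] = [q] − [p]. For instance
  ∂ci = i − c.
The 9×27 boundary matrix has rank 8 and Smith normal form diag(1,1,1,1,1,1,1,1).

∂_2: C_2 → C_1 maps a triangle to the signed sum of its edges. For instance
  ∂abe = be − ae + ab,
  ∂ehi = hi − ei + eh.
This gives a 27×18 integer matrix of rank 18; reducing to Smith normal form yields diagonal entries (1,1,1,1,1,1,1,1,1,1,1,1,1,1,1,1,1,2).

From H_k ≅ ker(∂_k) / im(∂_{k+1}) we obtain:

  H_0: rank C_0 − rank ∂_1 = 9 − 8 = 1, and the invariant factors of ∂_1 are all 1, so H_0 ≅ Z.
  H_1: rank ker ∂_1 − rank ∂_2 = (27 − 8) − 18 = 1, and ∂_2 has invariant factor 2 > 1, so H_1 ≅ Z × Z/2.
  H_2: rank ker ∂_2 − rank ∂_3 = (18 − 18) − 0 = 0, and there is no ∂_3, so H_2 ≅ 0.

H_0 = Z,  H_1 = Z × Z/2,  H_2 = 0.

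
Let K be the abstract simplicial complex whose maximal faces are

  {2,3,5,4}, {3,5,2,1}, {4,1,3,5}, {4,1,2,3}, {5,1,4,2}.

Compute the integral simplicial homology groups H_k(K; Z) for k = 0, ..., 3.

H_0 = Z,  H_1 = 0,  H_2 = 0,  H_3 = Z.

We work with the vertex ordering 1 < 2 < 3 < 4 < 5. The simplices of K, each written with vertices in increasing order, are:

  0-simplices (5): [1], [2], [3], [4], [5]
  1-simplices (10): [1,2], [1,3], [1,4], [1,5], [2,3], [2,4], [2,5], [3,4], [3,5], [4,5]
  2-simplices (10): [1,2,3], [1,2,4], [1,2,5], [1,3,4], [1,3,5], [1,4,5], [2,3,4], [2,3,5], [2,4,5], [3,4,5]
  3-simplices (5): [1,2,3,4], [1,2,3,5], [1,2,4,5], [1,3,4,5], [2,3,4,5]

so the chain groups are C_0 ≅ Z^5, C_1 ≅ Z^10, C_2 ≅ Z^10, C_3 ≅ Z^5.

The boundary map ∂_1: C_1 → C_0 maps an edge to its endpoints' difference, ∂[p,q] = q − p.
As a 5×10 matrix over Z this has rank 4, with invariant factors (1,1,1,1).

∂_2: C_2 → C_1 acts by ∂[p,q,r] = [q,r] − [p,r] + [p,q]. For instance
  ∂[1,3,5] = [3,5] − [1,5] + [1,3],
  ∂[2,3,5] = [3,5] − [2,5] + [2,3].
The 10×10 boundary matrix has rank 6 and Smith normal form diag(1,1,1,1,1,1).

∂_3: C_3 → C_2 sends each 3-simplex σ to the alternating sum Σ_i (−1)^i (σ with its i-th vertex removed). For instance
  ∂[1,2,3,4] = [2,3,4] − [1,3,4] + [1,2,4] − [1,2,3],
  ∂[1,2,3,5] = [2,3,5] − [1,3,5] + [1,2,5] − [1,2,3].
This gives a 10×5 integer matrix of rank 4; reducing to Smith normal form yields diagonal entries (1,1,1,1).

Computing H_k = (kernel of ∂_k) / (image of ∂_{k+1}):

  H_0: rank C_0 − rank ∂_1 = 5 − 4 = 1, and the invariant factors of ∂_1 are all 1, so H_0 ≅ Z.
  H_1: rank ker ∂_1 − rank ∂_2 = (10 − 4) − 6 = 0, and the invariant factors of ∂_2 are all 1, so H_1 ≅ 0.
  H_2: rank ker ∂_2 − rank ∂_3 = (10 − 6) − 4 = 0, and the invariant factors of ∂_3 are all 1, so H_2 ≅ 0.
  H_3: rank ker ∂_3 − rank ∂_4 = (5 − 4) − 0 = 1, and there is no ∂_4, so H_3 ≅ Z.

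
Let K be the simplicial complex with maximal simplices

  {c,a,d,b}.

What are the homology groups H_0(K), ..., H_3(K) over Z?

K has 4 vertices, 6 edges, 4 triangles, 1 3-simplex.
rank ∂_0 = 0, rank ∂_1 = 3 ⇒ b_0 = 4 − 0 − 3 = 1; all invariant factors of ∂_1 are 1 so no torsion. So H_0 = Z.
rank ∂_1 = 3, rank ∂_2 = 3 ⇒ b_1 = 6 − 3 − 3 = 0; all invariant factors of ∂_2 are 1 so no torsion. So H_1 = 0.
rank ∂_2 = 3, rank ∂_3 = 1 ⇒ b_2 = 4 − 3 − 1 = 0; all invariant factors of ∂_3 are 1 so no torsion. So H_2 = 0.
rank ∂_3 = 1, rank ∂_4 = 0 ⇒ b_3 = 1 − 1 − 0 = 0. So H_3 = 0.

H_0 ≅ Z,  H_1 = 0,  H_2 = 0,  H_3 = 0.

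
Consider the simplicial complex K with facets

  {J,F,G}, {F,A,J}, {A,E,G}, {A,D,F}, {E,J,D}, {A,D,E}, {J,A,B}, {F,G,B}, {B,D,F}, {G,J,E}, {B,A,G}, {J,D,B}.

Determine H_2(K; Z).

H_2 = 0.

We work with the vertex ordering A < B < D < E < F < G < J. The simplices of K, each written with vertices in increasing order, are:

  0-simplices (7): A, B, D, E, F, G, J
  1-simplices (18): AB, AD, AE, AF, AG, AJ, BD, BF, BG, BJ, DE, DF, DJ, EG, EJ, FG, FJ, GJ
  2-simplices (12): ABG, ABJ, ADE, ADF, AEG, AFJ, BDF, BDJ, BFG, DEJ, EGJ, FGJ

giving chain groups C_0 ≅ Z^7, C_1 ≅ Z^18, C_2 ≅ Z^12.

The boundary map ∂_1: C_1 → C_0 maps an edge to its endpoints' difference, ∂[p,q] = q − p.
The resulting 7×18 matrix has rank 6, and its Smith normal form has invariant factors (1,1,1,1,1,1).

∂_2: C_2 → C_1 maps a triangle to the signed sum of its edges. For instance
  ∂FGJ = GJ − FJ + FG,
  ∂AEG = EG − AG + AE.
This gives a 18×12 integer matrix of rank 12; reducing to Smith normal form yields diagonal entries (1,1,1,1,1,1,1,1,1,1,1,2).

Now H_k = ker ∂_k / im ∂_{k+1}, so:

  H_2: rank ker ∂_2 − rank ∂_3 = (12 − 12) − 0 = 0, and there is no ∂_3, so H_2 ≅ 0.

(K is a triangulation of the real projective plane RP^2.)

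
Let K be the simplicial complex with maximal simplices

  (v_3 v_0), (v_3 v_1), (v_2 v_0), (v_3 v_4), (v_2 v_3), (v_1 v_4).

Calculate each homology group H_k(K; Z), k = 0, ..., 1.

H_0 = Z,  H_1 = Z^2.

Fix the vertex order v_0 < v_1 < v_2 < v_3 < v_4 and write every simplex with vertices in increasing order. Then dim K = 1 and the simplices of K are:

  0-simplices (5): [v_0], [v_1], [v_2], [v_3], [v_4]
  1-simplices (6): [v_0,v_2], [v_0,v_3], [v_1,v_3], [v_1,v_4], [v_2,v_3], [v_3,v_4]

Hence C_0 ≅ Z^5, C_1 ≅ Z^6.

Boundary ∂_1: C_1 → C_0 maps an edge to its endpoints' difference, ∂[p,q] = q − p. For instance
  ∂[v_0,v_3] = [v_3] − [v_0].
The 5×6 boundary matrix has rank 4 and Smith normal form diag(1,1,1,1).

From H_k ≅ ker(∂_k) / im(∂_{k+1}) we obtain:

  H_0: rank C_0 − rank ∂_1 = 5 − 4 = 1, and the invariant factors of ∂_1 are all 1, so H_0 = Z.
  H_1: rank ker ∂_1 − rank ∂_2 = (6 − 4) − 0 = 2, and there is no ∂_2, so H_1 = Z^2.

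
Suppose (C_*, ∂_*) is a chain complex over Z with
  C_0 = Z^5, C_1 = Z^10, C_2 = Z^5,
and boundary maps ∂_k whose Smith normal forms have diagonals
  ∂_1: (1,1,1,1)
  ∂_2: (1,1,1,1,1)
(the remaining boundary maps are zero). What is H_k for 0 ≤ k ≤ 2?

H_0: b_0 = 5 − 0 − 4 = 1; torsion from ∂_1 factors > 1: none. So H_0 ≅ Z.
H_1: b_1 = 10 − 4 − 5 = 1; torsion from ∂_2 factors > 1: none. So H_1 ≅ Z.
H_2: b_2 = 5 − 5 − 0 = 0; torsion from ∂_3 factors > 1: none. So H_2 ≅ 0.

H_0 ≅ Z,  H_1 ≅ Z,  H_2 = 0.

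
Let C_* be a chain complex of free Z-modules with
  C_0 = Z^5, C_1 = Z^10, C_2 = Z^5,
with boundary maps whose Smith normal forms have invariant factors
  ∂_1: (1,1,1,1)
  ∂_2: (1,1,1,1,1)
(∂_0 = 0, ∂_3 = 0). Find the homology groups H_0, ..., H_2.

H_0 ≅ Z,  H_1 ≅ Z,  H_2 = 0.

H_0: b_0 = 5 − 0 − 4 = 1; torsion from ∂_1 factors > 1: none. So H_0 ≅ Z.
H_1: b_1 = 10 − 4 − 5 = 1; torsion from ∂_2 factors > 1: none. So H_1 ≅ Z.
H_2: b_2 = 5 − 5 − 0 = 0; torsion from ∂_3 factors > 1: none. So H_2 ≅ 0.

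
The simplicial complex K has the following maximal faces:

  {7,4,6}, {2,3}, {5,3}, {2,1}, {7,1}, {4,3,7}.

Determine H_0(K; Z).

H_0 ≅ Z.

We work with the vertex ordering 1 < 2 < 3 < 4 < 5 < 6 < 7. The simplices of K, each written with vertices in increasing order, are:

  0-simplices (7): [1], [2], [3], [4], [5], [6], [7]
  1-simplices (9): [1,2], [1,7], [2,3], [3,4], [3,5], [3,7], [4,6], [4,7], [6,7]
  2-simplices (2): [3,4,7], [4,6,7]

so the chain groups are C_0 ≅ Z^7, C_1 ≅ Z^9, C_2 ≅ Z^2.

∂_1: C_1 → C_0 is given by ∂[p,q] = [q] − [p]. For instance
  ∂[3,4] = [4] − [3].
As a 7×9 matrix over Z this has rank 6, with invariant factors (1,1,1,1,1,1).

The boundary map ∂_2: C_2 → C_1 maps a triangle to the signed sum of its edges. For instance
  ∂[3,4,7] = [4,7] − [3,7] + [3,4],
  ∂[4,6,7] = [6,7] − [4,7] + [4,6].
This gives a 9×2 integer matrix of rank 2; reducing to Smith normal form yields diagonal entries (1,1).

Reading off H_k = ker ∂_k / im ∂_{k+1}:

  H_0: rank C_0 − rank ∂_1 = 7 − 6 = 1, and the invariant factors of ∂_1 are all 1, so H_0 = Z.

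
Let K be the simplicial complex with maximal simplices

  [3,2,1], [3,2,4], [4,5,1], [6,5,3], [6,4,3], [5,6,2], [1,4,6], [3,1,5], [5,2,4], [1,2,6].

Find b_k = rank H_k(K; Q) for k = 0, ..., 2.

b_0 = 1, b_1 = 0, b_2 = 0.

Order the vertices as 1 < 2 < 3 < 4 < 5 < 6. Listing each simplex with vertices in this order, K has dimension 2 with simplices:

  0-simplices (6): [1], [2], [3], [4], [5], [6]
  1-simplices (15): [1,2], [1,3], [1,4], [1,5], [1,6], [2,3], [2,4], [2,5], [2,6], [3,4], [3,5], [3,6], [4,5], [4,6], [5,6]
  2-simplices (10): [1,2,3], [1,2,6], [1,3,5], [1,4,5], [1,4,6], [2,3,4], [2,4,5], [2,5,6], [3,4,6], [3,5,6]

Hence C_0 ≅ Z^6, C_1 ≅ Z^15, C_2 ≅ Z^10.

Boundary ∂_1: C_1 → C_0 is given by ∂[p,q] = [q] − [p]. For instance
  ∂[1,5] = [5] − [1].
As a 6×15 matrix over Z this has rank 5, with invariant factors (1,1,1,1,1).

The boundary map ∂_2: C_2 → C_1 maps a triangle to the signed sum of its edges. For instance
  ∂[1,4,6] = [4,6] − [1,6] + [1,4],
  ∂[1,3,5] = [3,5] − [1,5] + [1,3].
The 15×10 boundary matrix has rank 10 and Smith normal form diag(1,1,1,1,1,1,1,1,1,2).

Now H_k = ker ∂_k / im ∂_{k+1}, so:

  H_0: rank C_0 − rank ∂_1 = 6 − 5 = 1, and the invariant factors of ∂_1 are all 1, so H_0 = Z.
  H_1: rank ker ∂_1 − rank ∂_2 = (15 − 5) − 10 = 0, and ∂_2 has invariant factor 2 > 1, so H_1 = Z/2.
  H_2: rank ker ∂_2 − rank ∂_3 = (10 − 10) − 0 = 0, and there is no ∂_3, so H_2 = 0.

As a check, the Euler characteristic is 6 − 15 + 10 = 1, which agrees with 1 − 0 + 0 = 1.
(K is a triangulation of the real projective plane RP^2.)

Hence the Betti numbers are b_0 = 1, b_1 = 0, b_2 = 0.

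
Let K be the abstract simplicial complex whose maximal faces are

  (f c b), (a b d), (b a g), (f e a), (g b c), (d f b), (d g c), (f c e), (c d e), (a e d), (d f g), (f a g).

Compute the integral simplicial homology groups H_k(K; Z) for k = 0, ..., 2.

We work with the vertex ordering a < b < c < d < e < f < g. The simplices of K, each written with vertices in increasing order, are:

  0-simplices (7): a, b, c, d, e, f, g
  1-simplices (18): ab, ad, ae, af, ag, bc, bd, bf, bg, cd, ce, cf, cg, de, df, dg, ef, fg
  2-simplices (12): abd, abg, ade, aef, afg, bcf, bcg, bdf, cde, cdg, cef, dfg

giving chain groups C_0 ≅ Z^7, C_1 ≅ Z^18, C_2 ≅ Z^12.

∂_1: C_1 → C_0 maps an edge to its endpoints' difference, ∂[p,q] = q − p. For instance
  ∂bd = d − b.
This gives a 7×18 integer matrix of rank 6; reducing to Smith normal form yields diagonal entries (1,1,1,1,1,1).

The boundary map ∂_2: C_2 → C_1 maps a triangle to the signed sum of its edges. For instance
  ∂cef = ef − cf + ce,
  ∂bcf = cf − bf + bc.
This gives a 18×12 integer matrix of rank 12; reducing to Smith normal form yields diagonal entries (1,1,1,1,1,1,1,1,1,1,1,2).

Now H_k = ker ∂_k / im ∂_{k+1}, so:

  H_0: rank C_0 − rank ∂_1 = 7 − 6 = 1, and the invariant factors of ∂_1 are all 1, so H_0 ≅ Z.
  H_1: rank ker ∂_1 − rank ∂_2 = (18 − 6) − 12 = 0, and ∂_2 has invariant factor 2 > 1, so H_1 ≅ Z_2.
  H_2: rank ker ∂_2 − rank ∂_3 = (12 − 12) − 0 = 0, and there is no ∂_3, so H_2 ≅ 0.

H_0 ≅ Z,  H_1 ≅ Z_2,  H_2 = 0.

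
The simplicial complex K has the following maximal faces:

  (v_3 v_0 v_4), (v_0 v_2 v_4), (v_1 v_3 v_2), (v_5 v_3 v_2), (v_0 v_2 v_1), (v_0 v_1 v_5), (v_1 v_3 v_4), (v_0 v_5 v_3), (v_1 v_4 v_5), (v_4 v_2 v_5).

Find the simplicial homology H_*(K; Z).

Order the vertices as v_0 < v_1 < v_2 < v_3 < v_4 < v_5. Listing each simplex with vertices in this order, K has dimension 2 with simplices:

  0-simplices (6): [v_0], [v_1], [v_2], [v_3], [v_4], [v_5]
  1-simplices (15): (15 of them)
  2-simplices (10): [v_0,v_1,v_2], [v_0,v_1,v_5], [v_0,v_2,v_4], [v_0,v_3,v_4], [v_0,v_3,v_5], [v_1,v_2,v_3], [v_1,v_3,v_4], [v_1,v_4,v_5], [v_2,v_3,v_5], [v_2,v_4,v_5]

so the chain groups are C_0 ≅ Z^6, C_1 ≅ Z^15, C_2 ≅ Z^10.

∂_1: C_1 → C_0 maps an edge to its endpoints' difference, ∂[p,q] = q − p. For instance
  ∂[v_1,v_5] = [v_5] − [v_1].
The 6×15 boundary matrix has rank 5 and Smith normal form diag(1,1,1,1,1).

The boundary map ∂_2: C_2 → C_1 sends each 2-simplex [p,q,r] to [q,r] − [p,r] + [p,q]. For instance
  ∂[v_0,v_2,v_4] = [v_2,v_4] − [v_0,v_4] + [v_0,v_2],
  ∂[v_0,v_3,v_4] = [v_3,v_4] − [v_0,v_4] + [v_0,v_3].
The 15×10 boundary matrix has rank 10 and Smith normal form diag(1,1,1,1,1,1,1,1,1,2).

Now H_k = ker ∂_k / im ∂_{k+1}, so:

  H_0: rank C_0 − rank ∂_1 = 6 − 5 = 1, and the invariant factors of ∂_1 are all 1, so H_0 ≅ Z.
  H_1: rank ker ∂_1 − rank ∂_2 = (15 − 5) − 10 = 0, and ∂_2 has invariant factor 2 > 1, so H_1 ≅ Z_2.
  H_2: rank ker ∂_2 − rank ∂_3 = (10 − 10) − 0 = 0, and there is no ∂_3, so H_2 ≅ 0.

As a check, the Euler characteristic is 6 − 15 + 10 = 1, which agrees with 1 − 0 + 0 = 1.

H_0 = Z,  H_1 = Z_2,  H_2 = 0.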